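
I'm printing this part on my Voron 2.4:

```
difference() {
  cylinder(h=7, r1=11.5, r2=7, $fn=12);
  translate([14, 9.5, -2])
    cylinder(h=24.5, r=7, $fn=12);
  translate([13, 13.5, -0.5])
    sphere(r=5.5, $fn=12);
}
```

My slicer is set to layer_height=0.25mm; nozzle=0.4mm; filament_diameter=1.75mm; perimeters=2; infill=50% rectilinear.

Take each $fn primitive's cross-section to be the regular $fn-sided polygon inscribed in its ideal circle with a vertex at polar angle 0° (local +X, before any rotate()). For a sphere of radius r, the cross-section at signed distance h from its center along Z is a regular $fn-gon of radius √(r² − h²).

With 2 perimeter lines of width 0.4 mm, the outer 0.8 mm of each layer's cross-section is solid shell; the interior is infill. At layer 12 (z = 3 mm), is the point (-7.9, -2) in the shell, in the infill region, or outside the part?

infill

At z = 3 mm: the cone (r1=11.5→r2=7) has section circumradius 9.571 here — a regular 12-gon; the r=7 cylinder at (14, 9.5) gives a regular 12-gon of circumradius 7 (constant along its height); the r=5.5 sphere at (13, 13.5) contributes a regular 12-gon of circumradius √(5.5²−3.5²) = 4.243; Taking the first minus the rest: starting from the cone, the r=7 cylinder at (14, 9.5) misses the remaining region (no effect); the r=5.5 sphere at (13, 13.5) misses the remaining region (no effect) — 1 connected region. Overall, the cross-section is a single solid region. The nearest boundary edge runs (-8.29, -4.79)→(-9.57, 0.00); distance from the point to it = 1.10 mm. The point is inside the cross-section and 1.10 mm from the nearest boundary — more than the 0.8 mm shell width (2 × 0.4), so it's in the infill interior.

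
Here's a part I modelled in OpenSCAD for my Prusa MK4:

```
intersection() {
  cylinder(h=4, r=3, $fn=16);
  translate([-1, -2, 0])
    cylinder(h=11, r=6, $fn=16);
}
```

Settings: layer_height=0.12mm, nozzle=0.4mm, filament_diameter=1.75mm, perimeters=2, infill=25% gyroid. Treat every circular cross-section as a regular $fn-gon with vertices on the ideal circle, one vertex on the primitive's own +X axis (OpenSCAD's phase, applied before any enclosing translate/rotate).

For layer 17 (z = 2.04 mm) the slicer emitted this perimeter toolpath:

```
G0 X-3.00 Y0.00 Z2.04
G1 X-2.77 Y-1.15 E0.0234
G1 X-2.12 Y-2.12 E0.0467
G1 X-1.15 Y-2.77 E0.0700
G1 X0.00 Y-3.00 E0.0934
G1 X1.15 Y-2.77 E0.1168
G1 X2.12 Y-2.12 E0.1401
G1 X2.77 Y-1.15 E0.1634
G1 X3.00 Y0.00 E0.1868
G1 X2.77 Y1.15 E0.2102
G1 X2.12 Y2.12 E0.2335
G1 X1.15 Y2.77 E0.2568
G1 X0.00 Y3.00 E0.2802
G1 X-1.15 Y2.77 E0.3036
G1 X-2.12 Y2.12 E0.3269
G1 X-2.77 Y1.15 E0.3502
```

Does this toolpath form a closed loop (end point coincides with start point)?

no

Start point (G0): (-3.00, 0.00). End point (last G1): the path does not return to the start — open.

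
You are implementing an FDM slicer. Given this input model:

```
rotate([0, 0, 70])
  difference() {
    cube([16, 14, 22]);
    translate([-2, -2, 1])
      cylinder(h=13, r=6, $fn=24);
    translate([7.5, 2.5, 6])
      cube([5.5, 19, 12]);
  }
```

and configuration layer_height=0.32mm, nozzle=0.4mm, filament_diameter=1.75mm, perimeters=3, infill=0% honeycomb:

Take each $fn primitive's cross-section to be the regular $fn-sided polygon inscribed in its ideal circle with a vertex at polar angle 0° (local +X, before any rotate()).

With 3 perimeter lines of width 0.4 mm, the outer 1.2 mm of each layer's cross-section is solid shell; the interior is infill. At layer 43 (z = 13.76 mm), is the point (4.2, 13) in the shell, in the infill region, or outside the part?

shell

At z = 13.76 mm: the 16×14 cube contributes its full rectangle; the cylinder at (-2, -2): section is a regular 24-gon, circumradius r=6; the cube at (7.5, 2.5) (footprint 5.5×19) is included at this height; Taking the first minus the rest: starting from the 16×14 cube, the r=6 cylinder at (-2, -2) partially overlaps it — only the 8.54 mm² overlap (of its 111.81 mm²) is removed, clipping the outline; the 5.5×19 cube at (7.5, 2.5) partially overlaps it — only the 63.25 mm² overlap (of its 104.50 mm²) is removed, clipping the outline — 1 connected region; (whole slice rotated 70° about Z — lengths, areas and connectivity unchanged). Overall, the cross-section is a single solid region. Undo the 70° rotation: the query point maps to (13.652, 0.500) in the un-rotated model frame. The nearest boundary edge runs (16.00, 0.00)→(3.61, 0.00); distance from the point to it = 0.50 mm. The point is inside the cross-section, 0.50 mm from the nearest boundary — within the 1.2 mm shell band (3 × 0.4).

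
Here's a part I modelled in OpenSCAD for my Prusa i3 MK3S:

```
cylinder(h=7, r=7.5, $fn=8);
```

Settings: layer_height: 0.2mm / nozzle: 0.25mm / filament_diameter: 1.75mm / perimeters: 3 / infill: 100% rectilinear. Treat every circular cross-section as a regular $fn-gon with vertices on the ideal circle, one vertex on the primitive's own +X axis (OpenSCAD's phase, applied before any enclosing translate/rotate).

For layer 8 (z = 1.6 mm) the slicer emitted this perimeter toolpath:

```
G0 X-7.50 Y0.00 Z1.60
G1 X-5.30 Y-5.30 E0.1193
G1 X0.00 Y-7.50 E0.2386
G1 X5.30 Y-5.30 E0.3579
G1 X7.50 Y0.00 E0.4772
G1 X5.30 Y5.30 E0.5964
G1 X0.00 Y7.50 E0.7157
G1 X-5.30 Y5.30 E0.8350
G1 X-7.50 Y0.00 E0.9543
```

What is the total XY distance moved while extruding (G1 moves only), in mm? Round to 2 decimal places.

45.91 mm

Sum the Euclidean lengths of each G1 segment: total = 45.91 mm.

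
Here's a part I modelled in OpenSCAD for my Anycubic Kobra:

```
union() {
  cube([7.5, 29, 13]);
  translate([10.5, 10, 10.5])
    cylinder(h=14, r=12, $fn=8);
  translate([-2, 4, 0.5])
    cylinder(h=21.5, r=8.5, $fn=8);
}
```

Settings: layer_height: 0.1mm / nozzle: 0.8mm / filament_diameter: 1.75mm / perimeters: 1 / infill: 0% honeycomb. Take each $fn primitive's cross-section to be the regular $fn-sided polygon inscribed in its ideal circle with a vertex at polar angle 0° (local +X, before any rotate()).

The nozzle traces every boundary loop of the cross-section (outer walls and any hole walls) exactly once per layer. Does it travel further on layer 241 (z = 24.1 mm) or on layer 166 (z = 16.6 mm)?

Layer 241 (z = 24.1): the cube does not reach this height (z outside [0, 13]); the r=12 cylinder at (10.5, 10) contributes a regular 8-gon of circumradius 12 (perimeter = 2·8·12.000·sin(180°/8) = 73.48 mm); the cylinder at (-2, 4) is not intersected at this z (z outside [0.5, 22]); Taking the union: only the r=12 cylinder at (10.5, 10) is present, so the union is just that shape — boundary = 73.48 mm. So its perimeter = 73.48 mm. Layer 166 (z = 16.6): the cube is not intersected at this z (z outside [0, 13]); the r=12 cylinder at (10.5, 10) gives a regular 8-gon of circumradius 12 (constant along its height) (perimeter = 2·8·12.000·sin(180°/8) = 73.48 mm); the r=8.5 cylinder at (-2, 4) contributes a regular 8-gon of circumradius 8.5 (perimeter = 2·8·8.500·sin(180°/8) = 52.04 mm); Merging all regions: the regions partially overlap (shared area 51.76 mm²), so the edge portions inside another operand are dropped and the merged outline is re-measured after clipping — boundary = 95.42 mm. So its perimeter = 95.42 mm. Layer 166 is larger (95.42 vs 73.48 mm).

layer 166 (z = 16.6 mm)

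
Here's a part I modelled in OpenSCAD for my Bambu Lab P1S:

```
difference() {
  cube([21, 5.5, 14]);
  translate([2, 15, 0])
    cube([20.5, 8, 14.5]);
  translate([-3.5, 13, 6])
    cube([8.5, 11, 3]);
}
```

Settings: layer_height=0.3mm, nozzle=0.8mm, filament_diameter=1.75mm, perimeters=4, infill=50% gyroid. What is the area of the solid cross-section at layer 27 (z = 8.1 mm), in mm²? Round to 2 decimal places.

115.50 mm²

At z = 8.1 mm: the cube is present — its section is the full 21×5.5 rectangle (area 115.50 mm²); the cube at (2, 15) is present — its section is the full 20.5×8 rectangle (area 164.00 mm²); the 8.5×11 cube at (-3.5, 13) contributes its full rectangle (area 93.50 mm²); Taking the first minus the rest: starting from the 21×5.5 cube (115.50 mm²), the 20.5×8 cube at (2, 15) misses the remaining region (no effect); the 8.5×11 cube at (-3.5, 13) misses the remaining region (no effect) — area = 115.50 mm². Overall, the cross-section is a single solid region. Net area = 115.50 mm².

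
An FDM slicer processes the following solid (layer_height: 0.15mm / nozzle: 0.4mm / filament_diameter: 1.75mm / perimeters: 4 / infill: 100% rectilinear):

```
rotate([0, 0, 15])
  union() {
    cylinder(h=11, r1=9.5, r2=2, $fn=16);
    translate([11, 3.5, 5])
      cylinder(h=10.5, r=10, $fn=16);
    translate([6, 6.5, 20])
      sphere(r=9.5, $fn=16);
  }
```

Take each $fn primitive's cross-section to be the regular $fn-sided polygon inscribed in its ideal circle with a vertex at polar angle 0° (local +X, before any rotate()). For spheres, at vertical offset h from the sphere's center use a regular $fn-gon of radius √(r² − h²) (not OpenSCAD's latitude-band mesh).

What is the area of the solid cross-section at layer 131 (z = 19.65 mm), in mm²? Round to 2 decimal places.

At z = 19.65 mm: the cone does not reach this height (z outside [0, 11]); the cylinder at (11, 3.5) is absent (z outside [5, 15.5]); the r=9.5 sphere at (6, 6.5) slices to a regular 16-gon of circumradius 9.494 (√(r²−h²) with h=0.35 from center) (area = (16/2)·9.494²·sin(360°/16) = 275.92 mm²); Taking the union: only the r=9.5 sphere at (6, 6.5) is present, so the union is just that shape — area = 275.92 mm²; (rotated 15° about Z; rotation is an isometry so areas/perimeters/island counts are preserved). Overall, the cross-section is a single solid region. Net area = 275.92 mm².

275.92 mm²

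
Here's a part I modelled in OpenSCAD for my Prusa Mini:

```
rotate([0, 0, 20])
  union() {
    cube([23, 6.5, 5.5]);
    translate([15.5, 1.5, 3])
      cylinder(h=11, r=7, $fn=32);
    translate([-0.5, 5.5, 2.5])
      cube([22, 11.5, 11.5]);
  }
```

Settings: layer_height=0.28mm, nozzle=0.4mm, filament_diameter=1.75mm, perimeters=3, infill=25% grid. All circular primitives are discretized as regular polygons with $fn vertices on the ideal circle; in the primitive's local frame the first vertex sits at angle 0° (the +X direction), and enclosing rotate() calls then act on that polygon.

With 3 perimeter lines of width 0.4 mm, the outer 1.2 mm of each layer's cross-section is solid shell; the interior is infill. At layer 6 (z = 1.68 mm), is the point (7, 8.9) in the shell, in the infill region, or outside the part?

shell

At z = 1.68 mm: the cube is present — its section is the full 23×6.5 rectangle; the cylinder at (15.5, 1.5) is not intersected at this z (z outside [3, 14]); the cube at (-0.5, 5.5) is not intersected at this z (z outside [2.5, 14]); Taking the union: only the 23×6.5 cube is present, so the union is just that shape — 1 connected region; (rotated 20° about Z; rotation is an isometry so areas/perimeters/island counts are preserved). Overall, the cross-section is a single solid region. Undo the 20° rotation: the query point maps to (9.622, 5.969) in the un-rotated model frame. The nearest boundary edge runs (23.00, 6.50)→(0.00, 6.50); distance from the point to it = 0.53 mm. The point is inside the cross-section, 0.53 mm from the nearest boundary — within the 1.2 mm shell band (3 × 0.4).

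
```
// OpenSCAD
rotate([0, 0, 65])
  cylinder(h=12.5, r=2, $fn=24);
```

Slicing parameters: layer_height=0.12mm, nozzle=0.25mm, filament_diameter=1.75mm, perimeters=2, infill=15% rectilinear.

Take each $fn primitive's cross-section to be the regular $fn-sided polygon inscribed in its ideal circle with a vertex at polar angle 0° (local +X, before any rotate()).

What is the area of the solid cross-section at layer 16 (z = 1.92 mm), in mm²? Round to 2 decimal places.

12.42 mm²

At z = 1.92 mm: the r=2 cylinder gives a regular 24-gon of circumradius 2 (constant along its height) (area = (24/2)·2.000²·sin(360°/24) = 12.42 mm²); (whole slice rotated 65° about Z — lengths, areas and connectivity unchanged). Overall, the cross-section is a single solid region. Net area = 12.42 mm².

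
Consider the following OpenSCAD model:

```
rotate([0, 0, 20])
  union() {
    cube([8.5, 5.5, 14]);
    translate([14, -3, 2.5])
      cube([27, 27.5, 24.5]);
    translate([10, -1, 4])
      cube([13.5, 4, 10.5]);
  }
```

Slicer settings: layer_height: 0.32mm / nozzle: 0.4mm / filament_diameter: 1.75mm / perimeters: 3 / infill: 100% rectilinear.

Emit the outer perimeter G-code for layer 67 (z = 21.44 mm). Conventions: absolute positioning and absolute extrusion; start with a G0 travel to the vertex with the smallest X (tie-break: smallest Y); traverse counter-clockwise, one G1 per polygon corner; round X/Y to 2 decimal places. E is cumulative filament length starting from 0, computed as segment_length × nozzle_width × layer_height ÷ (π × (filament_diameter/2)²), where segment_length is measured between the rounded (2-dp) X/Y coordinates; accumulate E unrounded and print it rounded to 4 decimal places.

At z = 21.44 mm: the cube is not intersected at this z (z outside [0, 14]); the cube at (14, -3) (footprint 27×27.5) is included at this height; the cube at (10, -1) is not intersected at this z (z outside [4, 14.5]); Combining (union): only the 27×27.5 cube at (14, -3) is present, so the union is just that shape — 1 connected region; (whole slice rotated 20° about Z — lengths, areas and connectivity unchanged). The outline is a single polygon with 4 vertices. Extrusion per mm of travel: 0.4 × 0.32 / (π × 0.875²) = 0.053216. Accumulating E over each segment gives final E = 5.8006.

G0 X4.78 Y27.81 Z21.44
G1 X14.18 Y1.97 E1.4633
G1 X39.55 Y11.20 E2.8999
G1 X30.15 Y37.05 E4.3637
G1 X4.78 Y27.81 E5.8006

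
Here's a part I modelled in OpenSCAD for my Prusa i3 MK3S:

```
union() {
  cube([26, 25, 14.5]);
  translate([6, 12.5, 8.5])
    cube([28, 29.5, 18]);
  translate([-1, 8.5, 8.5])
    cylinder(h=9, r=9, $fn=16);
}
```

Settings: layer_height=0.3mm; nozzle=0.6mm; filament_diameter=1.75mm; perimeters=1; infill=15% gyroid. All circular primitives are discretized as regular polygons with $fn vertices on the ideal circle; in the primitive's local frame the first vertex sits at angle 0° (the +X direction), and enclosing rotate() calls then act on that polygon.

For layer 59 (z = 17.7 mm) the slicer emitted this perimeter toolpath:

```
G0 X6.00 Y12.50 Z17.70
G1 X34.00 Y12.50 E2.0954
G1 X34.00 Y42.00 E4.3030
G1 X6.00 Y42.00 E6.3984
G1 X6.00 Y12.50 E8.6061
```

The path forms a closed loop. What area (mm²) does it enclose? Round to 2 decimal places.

Apply the shoelace formula to the sequence of (X, Y) vertices; enclosed area = 826.00 mm².

826.00 mm²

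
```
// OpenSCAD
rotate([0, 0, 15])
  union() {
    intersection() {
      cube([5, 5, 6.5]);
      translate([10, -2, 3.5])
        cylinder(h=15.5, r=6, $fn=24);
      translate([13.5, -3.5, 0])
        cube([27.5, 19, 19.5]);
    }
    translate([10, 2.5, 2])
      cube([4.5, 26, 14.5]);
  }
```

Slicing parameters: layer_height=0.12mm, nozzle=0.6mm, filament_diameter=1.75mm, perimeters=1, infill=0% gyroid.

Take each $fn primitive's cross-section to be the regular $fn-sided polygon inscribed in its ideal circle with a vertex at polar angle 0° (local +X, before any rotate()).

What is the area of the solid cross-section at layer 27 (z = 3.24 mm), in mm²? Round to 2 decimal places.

117.00 mm²

At z = 3.24 mm: the cube is present — its section is the full 5×5 rectangle (area 25.00 mm²); the cylinder at (10, -2) does not reach this height (z outside [3.5, 19]); the cube at (13.5, -3.5) is present — its section is the full 27.5×19 rectangle (area 522.50 mm²); Taking the intersection: at least one operand is absent at this height, so nothing remains; the 4.5×26 cube at (10, 2.5) contributes its full rectangle (area 117.00 mm²); Merging all regions: only the 4.5×26 cube at (10, 2.5) is present, so the union is just that shape — area = 117.00 mm²; (whole slice rotated 15° about Z — lengths, areas and connectivity unchanged). Overall, the cross-section is a single solid region. Net area = 117.00 mm².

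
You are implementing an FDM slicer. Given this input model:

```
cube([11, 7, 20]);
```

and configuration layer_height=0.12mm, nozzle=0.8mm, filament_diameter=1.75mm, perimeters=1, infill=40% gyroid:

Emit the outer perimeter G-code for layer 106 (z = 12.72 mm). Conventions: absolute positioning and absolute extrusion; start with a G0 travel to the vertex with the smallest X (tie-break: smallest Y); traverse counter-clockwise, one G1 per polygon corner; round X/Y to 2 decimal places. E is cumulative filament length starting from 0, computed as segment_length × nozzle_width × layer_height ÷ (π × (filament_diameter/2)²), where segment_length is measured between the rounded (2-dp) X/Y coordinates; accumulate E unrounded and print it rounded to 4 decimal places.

G0 X0.00 Y0.00 Z12.72
G1 X11.00 Y0.00 E0.4390
G1 X11.00 Y7.00 E0.7184
G1 X0.00 Y7.00 E1.1575
G1 X0.00 Y0.00 E1.4368

At z = 12.72 mm: the 11×7 cube contributes its full rectangle. The outline is a single polygon with 4 vertices. Extrusion per mm of travel: 0.8 × 0.12 / (π × 0.875²) = 0.039912. Accumulating E over each segment gives final E = 1.4368.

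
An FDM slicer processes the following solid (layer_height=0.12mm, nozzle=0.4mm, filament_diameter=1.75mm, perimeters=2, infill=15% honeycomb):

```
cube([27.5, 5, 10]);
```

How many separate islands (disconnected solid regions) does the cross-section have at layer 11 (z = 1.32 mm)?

1

At z = 1.32 mm: the cube (footprint 27.5×5) is included at this height. Overall, the cross-section is a single solid region. Island count = 1.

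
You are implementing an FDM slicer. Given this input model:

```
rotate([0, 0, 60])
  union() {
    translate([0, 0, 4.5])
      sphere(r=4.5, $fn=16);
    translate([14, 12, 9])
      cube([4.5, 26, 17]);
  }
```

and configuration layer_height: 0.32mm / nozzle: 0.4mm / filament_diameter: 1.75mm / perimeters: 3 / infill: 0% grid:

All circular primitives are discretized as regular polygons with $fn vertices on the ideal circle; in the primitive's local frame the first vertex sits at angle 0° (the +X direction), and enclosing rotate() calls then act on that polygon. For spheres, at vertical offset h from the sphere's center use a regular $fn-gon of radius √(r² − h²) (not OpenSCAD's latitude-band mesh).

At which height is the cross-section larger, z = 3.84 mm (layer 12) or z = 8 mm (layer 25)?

layer 12 (z = 3.84 mm)

Layer 12 (z = 3.84): the r=4.5 sphere slices to a regular 16-gon of circumradius 4.451 (√(r²−h²) with h=0.66 from center) (area = (16/2)·4.451²·sin(360°/16) = 60.66 mm²); the cube at (14, 12) does not reach this height (z outside [9, 26]); Merging all regions: only the r=4.5 sphere is present, so the union is just that shape — area = 60.66 mm²; (whole slice rotated 60° about Z — lengths, areas and connectivity unchanged). So its area = 60.66 mm². Layer 25 (z = 8): the r=4.5 sphere slices to a regular 16-gon of circumradius 2.828 (√(r²−h²) with h=3.5 from center) (area = (16/2)·2.828²·sin(360°/16) = 24.49 mm²); the cube at (14, 12) is absent (z outside [9, 26]); Merging all regions: only the r=4.5 sphere is present, so the union is just that shape — area = 24.49 mm²; (rotated 60° about Z; rotation is an isometry so areas/perimeters/island counts are preserved). So its area = 24.49 mm². Layer 12 is larger (60.66 vs 24.49 mm²).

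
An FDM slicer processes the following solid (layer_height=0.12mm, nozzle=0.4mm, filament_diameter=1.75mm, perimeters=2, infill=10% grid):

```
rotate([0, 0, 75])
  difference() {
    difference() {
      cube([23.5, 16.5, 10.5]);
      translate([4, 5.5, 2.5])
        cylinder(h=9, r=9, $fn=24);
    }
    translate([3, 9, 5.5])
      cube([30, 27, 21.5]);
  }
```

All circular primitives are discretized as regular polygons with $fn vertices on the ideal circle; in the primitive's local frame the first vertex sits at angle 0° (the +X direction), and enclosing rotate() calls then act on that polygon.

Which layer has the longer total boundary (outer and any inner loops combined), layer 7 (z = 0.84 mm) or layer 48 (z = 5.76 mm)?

layer 7 (z = 0.84 mm)

Layer 7 (z = 0.84): the cube (footprint 23.5×16.5) is included at this height (perimeter 80.00 mm); the cylinder at (4, 5.5) is absent (z outside [2.5, 11.5]); Taking the first minus the rest: none of the subtracted shapes is present at this height, so the 23.5×16.5 cube is unchanged — boundary = 80.00 mm; the cube at (3, 9) does not reach this height (z outside [5.5, 27]); Subtracting the remaining from the first: none of the subtracted shapes is present at this height, so that combined region is unchanged — boundary = 80.00 mm; (whole slice rotated 75° about Z — lengths, areas and connectivity unchanged). So its perimeter = 80.00 mm. Layer 48 (z = 5.76): the cube (footprint 23.5×16.5) is included at this height (perimeter 80.00 mm); the r=9 cylinder at (4, 5.5) gives a regular 24-gon of circumradius 9 (constant along its height) (perimeter = 2·24·9.000·sin(180°/24) = 56.39 mm); After the difference (first − rest): starting from the 23.5×16.5 cube, the r=9 cylinder at (4, 5.5) partially overlaps it — only the 165.36 mm² overlap (of its 251.57 mm²) is removed, clipping the outline — boundary = 79.69 mm; the cube at (3, 9) is present — its section is the full 30×27 rectangle (perimeter 114.00 mm); After the difference (first − rest): starting from the result so far, the 30×27 cube at (3, 9) partially overlaps it — only the 115.92 mm² overlap (of its 810.00 mm²) is removed, clipping the outline — boundary = 53.62 mm; (rotated 75° about Z; rotation is an isometry so areas/perimeters/island counts are preserved). So its perimeter = 53.62 mm. Layer 7 is larger (80.00 vs 53.62 mm).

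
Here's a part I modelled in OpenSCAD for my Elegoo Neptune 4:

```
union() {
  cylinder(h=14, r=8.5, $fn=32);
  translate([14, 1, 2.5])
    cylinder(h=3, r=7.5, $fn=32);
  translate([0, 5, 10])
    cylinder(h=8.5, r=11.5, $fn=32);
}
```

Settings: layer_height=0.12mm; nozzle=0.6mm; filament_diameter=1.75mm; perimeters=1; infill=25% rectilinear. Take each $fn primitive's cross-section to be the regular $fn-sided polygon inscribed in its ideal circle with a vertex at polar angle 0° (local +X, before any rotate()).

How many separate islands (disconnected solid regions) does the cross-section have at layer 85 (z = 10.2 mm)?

At z = 10.2 mm: the cylinder: section is a regular 32-gon, circumradius r=8.5; the cylinder at (14, 1) does not reach this height (z outside [2.5, 5.5]); the r=11.5 cylinder at (0, 5) contributes a regular 32-gon of circumradius 11.5; Combining (union): the regions partially overlap (shared area 201.60 mm²), so overlapping operands fuse into one piece — 1 connected region. Overall, the cross-section is a single solid region. Island count = 1.

1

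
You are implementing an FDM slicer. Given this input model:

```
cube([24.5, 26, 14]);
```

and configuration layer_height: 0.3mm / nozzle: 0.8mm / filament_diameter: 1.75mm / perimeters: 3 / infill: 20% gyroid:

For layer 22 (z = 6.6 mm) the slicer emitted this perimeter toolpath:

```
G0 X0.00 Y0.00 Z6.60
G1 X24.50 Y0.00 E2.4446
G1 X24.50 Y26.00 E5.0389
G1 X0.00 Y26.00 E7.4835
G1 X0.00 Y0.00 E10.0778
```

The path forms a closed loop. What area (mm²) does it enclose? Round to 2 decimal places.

Apply the shoelace formula to the sequence of (X, Y) vertices; enclosed area = 637.00 mm².

637.00 mm²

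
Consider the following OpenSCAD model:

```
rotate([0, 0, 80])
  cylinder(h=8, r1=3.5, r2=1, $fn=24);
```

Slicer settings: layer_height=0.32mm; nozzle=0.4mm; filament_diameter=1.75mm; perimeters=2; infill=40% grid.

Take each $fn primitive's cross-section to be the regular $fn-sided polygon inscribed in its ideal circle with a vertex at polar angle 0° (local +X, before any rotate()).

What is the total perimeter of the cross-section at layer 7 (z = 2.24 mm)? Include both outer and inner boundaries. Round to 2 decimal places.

At z = 2.24 mm: the cone: at t=0.280 of its height the radius interpolates to r₁+(r₂−r₁)t = 2.800, giving a regular 24-gon of that circumradius (perimeter = 2·24·2.800·sin(180°/24) = 17.54 mm); (rotated 80° about Z; rotation is an isometry so areas/perimeters/island counts are preserved). Overall, the cross-section is a single solid region. Total boundary length (outer) = 17.54 mm.

17.54 mm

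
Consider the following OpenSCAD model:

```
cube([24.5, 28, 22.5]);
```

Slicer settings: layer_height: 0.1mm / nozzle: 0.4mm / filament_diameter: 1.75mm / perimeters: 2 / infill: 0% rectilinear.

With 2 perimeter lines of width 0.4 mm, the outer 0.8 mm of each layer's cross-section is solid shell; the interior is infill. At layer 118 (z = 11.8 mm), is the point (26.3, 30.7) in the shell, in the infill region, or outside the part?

outside

At z = 11.8 mm: the cube is present — its section is the full 24.5×28 rectangle. Overall, the cross-section is a single solid region. The nearest boundary edge runs (24.50, 0.00)→(24.50, 28.00); distance from the point to it = 3.24 mm. The point is not inside any of the regions above, so it lies outside the cross-section (3.24 mm from the nearest boundary).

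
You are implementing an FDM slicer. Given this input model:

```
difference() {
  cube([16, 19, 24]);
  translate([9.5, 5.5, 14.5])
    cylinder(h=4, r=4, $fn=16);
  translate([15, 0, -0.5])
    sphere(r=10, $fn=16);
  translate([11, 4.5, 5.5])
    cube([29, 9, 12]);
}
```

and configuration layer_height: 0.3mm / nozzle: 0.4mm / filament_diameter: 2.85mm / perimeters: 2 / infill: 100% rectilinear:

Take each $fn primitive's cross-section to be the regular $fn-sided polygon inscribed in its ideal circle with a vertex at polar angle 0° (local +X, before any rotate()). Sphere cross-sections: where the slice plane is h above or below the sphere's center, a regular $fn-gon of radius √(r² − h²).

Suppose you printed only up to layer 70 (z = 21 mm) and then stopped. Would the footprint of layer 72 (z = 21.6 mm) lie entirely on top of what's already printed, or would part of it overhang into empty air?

entirely on top

Compare the two slices. At z = 21: the 16×19 cube contributes its full rectangle (area 304.00 mm²); the cylinder at (9.5, 5.5) is absent (z outside [14.5, 18.5]); the sphere at (15, 0) is not intersected at this z (|z−center|=21.500 > r=10); the cube at (11, 4.5) is absent (z outside [5.5, 17.5]); Taking the first minus the rest: none of the subtracted shapes is present at this height, so the 16×19 cube is unchanged — area = 304.00 mm². At z = 21.6: the cube is present — its section is the full 16×19 rectangle (area 304.00 mm²); the cylinder at (9.5, 5.5) does not reach this height (z outside [14.5, 18.5]); the sphere at (15, 0) is absent (|z−center|=22.100 > r=10); the cube at (11, 4.5) does not reach this height (z outside [5.5, 17.5]); Subtracting the remaining from the first: none of the subtracted shapes is present at this height, so the 16×19 cube is unchanged — area = 304.00 mm². Checking containment: the cross-section at z = 21.6 is a subset of the cross-section at z = 21.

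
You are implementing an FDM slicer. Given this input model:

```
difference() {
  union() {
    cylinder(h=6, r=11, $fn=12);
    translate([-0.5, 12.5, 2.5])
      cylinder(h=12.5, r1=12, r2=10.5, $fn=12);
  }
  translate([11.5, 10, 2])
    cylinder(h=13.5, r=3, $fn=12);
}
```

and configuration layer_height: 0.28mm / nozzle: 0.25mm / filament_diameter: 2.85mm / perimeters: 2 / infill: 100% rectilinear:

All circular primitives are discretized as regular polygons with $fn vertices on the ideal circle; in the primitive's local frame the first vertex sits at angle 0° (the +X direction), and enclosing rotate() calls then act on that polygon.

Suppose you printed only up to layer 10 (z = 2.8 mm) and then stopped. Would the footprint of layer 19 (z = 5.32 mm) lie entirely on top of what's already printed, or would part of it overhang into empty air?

Compare the two slices. At z = 2.8: the cylinder: section is a regular 12-gon, circumradius r=11 (area = (12/2)·11.000²·sin(360°/12) = 363.00 mm²); the cone at (-0.5, 12.5): at t=0.024 of its height the radius interpolates to r₁+(r₂−r₁)t = 11.964, giving a regular 12-gon of that circumradius (area = (12/2)·11.964²·sin(360°/12) = 429.41 mm²); Merging all regions: the regions partially overlap — summed areas 792.41 mm² minus the doubly-counted overlap 129.55 mm² gives 662.86 mm² — area = 662.86 mm²; the r=3 cylinder at (11.5, 10) gives a regular 12-gon of circumradius 3 (constant along its height) (area = (12/2)·3.000²·sin(360°/12) = 27.00 mm²); Subtracting the remaining from the first: starting from that combined region (662.86 mm²), the r=3 cylinder at (11.5, 10) partially overlaps it — only the 9.49 mm² overlap (of its 27.00 mm²) is removed, clipping the outline — area = 653.38 mm². At z = 5.32: the r=11 cylinder contributes a regular 12-gon of circumradius 11 (area = (12/2)·11.000²·sin(360°/12) = 363.00 mm²); the cone at (-0.5, 12.5): at t=0.226 of its height the radius interpolates to r₁+(r₂−r₁)t = 11.662, giving a regular 12-gon of that circumradius (area = (12/2)·11.662²·sin(360°/12) = 407.98 mm²); Taking the union: the regions partially overlap — summed areas 770.98 mm² minus the doubly-counted overlap 123.16 mm² gives 647.82 mm² — area = 647.82 mm²; the r=3 cylinder at (11.5, 10) gives a regular 12-gon of circumradius 3 (constant along its height) (area = (12/2)·3.000²·sin(360°/12) = 27.00 mm²); Subtracting the remaining from the first: starting from the result so far (647.82 mm²), the r=3 cylinder at (11.5, 10) partially overlaps it — only the 7.83 mm² overlap (of its 27.00 mm²) is removed, clipping the outline — area = 639.99 mm². Checking containment: the cross-section at z = 5.32 is a subset of the cross-section at z = 2.8.

entirely on top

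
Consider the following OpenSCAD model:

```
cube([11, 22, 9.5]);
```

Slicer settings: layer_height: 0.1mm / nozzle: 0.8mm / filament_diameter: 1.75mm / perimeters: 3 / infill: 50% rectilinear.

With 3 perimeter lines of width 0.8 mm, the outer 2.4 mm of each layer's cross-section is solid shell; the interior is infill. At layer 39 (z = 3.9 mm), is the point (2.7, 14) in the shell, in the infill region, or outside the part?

At z = 3.9 mm: the 11×22 cube contributes its full rectangle. Overall, the cross-section is a single solid region. The nearest boundary edge runs (0.00, 22.00)→(0.00, 0.00); distance from the point to it = 2.70 mm. The point is inside the cross-section and 2.70 mm from the nearest boundary — more than the 2.4 mm shell width (3 × 0.8), so it's in the infill interior.

infill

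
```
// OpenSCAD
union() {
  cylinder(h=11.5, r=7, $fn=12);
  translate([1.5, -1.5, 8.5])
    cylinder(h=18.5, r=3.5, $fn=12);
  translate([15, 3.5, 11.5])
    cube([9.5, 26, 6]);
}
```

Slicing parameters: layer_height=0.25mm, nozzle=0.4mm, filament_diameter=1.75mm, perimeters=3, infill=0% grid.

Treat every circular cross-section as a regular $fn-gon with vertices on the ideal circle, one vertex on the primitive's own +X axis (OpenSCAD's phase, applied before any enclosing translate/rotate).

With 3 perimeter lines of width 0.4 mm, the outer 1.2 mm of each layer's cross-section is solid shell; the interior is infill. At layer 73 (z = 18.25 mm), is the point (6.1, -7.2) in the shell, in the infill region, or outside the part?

At z = 18.25 mm: the cylinder does not reach this height (z outside [0, 11.5]); the r=3.5 cylinder at (1.5, -1.5) gives a regular 12-gon of circumradius 3.5 (constant along its height); the cube at (15, 3.5) does not reach this height (z outside [11.5, 17.5]); Taking the union: only the r=3.5 cylinder at (1.5, -1.5) is present, so the union is just that shape — 1 connected region. Overall, the cross-section is a single solid region. The nearest boundary edge runs (3.25, -4.53)→(4.53, -3.25); distance from the point to it = 3.90 mm. The point is not inside any of the regions above, so it lies outside the cross-section (3.90 mm from the nearest boundary).

outside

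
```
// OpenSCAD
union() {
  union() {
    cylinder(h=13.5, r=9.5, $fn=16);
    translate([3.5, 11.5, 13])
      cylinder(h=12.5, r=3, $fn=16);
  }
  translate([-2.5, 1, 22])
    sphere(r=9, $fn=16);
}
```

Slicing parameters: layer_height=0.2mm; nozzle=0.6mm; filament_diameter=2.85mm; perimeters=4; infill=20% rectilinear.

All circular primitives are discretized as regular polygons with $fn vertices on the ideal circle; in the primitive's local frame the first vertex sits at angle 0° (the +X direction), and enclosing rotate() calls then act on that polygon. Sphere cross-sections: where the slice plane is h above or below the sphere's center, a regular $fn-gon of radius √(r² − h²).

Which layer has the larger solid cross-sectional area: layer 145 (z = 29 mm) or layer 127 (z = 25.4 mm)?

layer 127 (z = 25.4 mm)

Layer 145 (z = 29): the cylinder is absent (z outside [0, 13.5]); the cylinder at (3.5, 11.5) is absent (z outside [13, 25.5]); Combining (union): nothing is present at this height; the r=9 sphere at (-2.5, 1) slices to a regular 16-gon of circumradius 5.657 (√(r²−h²) with h=7 from center) (area = (16/2)·5.657²·sin(360°/16) = 97.97 mm²); Taking the union: only the r=9 sphere at (-2.5, 1) is present, so the union is just that shape — area = 97.97 mm². So its area = 97.97 mm². Layer 127 (z = 25.4): the cylinder is absent (z outside [0, 13.5]); the cylinder at (3.5, 11.5): section is a regular 16-gon, circumradius r=3 (area = (16/2)·3.000²·sin(360°/16) = 27.55 mm²); Taking the union: only the r=3 cylinder at (3.5, 11.5) is present, so the union is just that shape — area = 27.55 mm²; the sphere at (-2.5, 1): section is a regular 16-gon, circumradius = √(r²−h²) = √(9²−3.4²) = 8.333 (area = (16/2)·8.333²·sin(360°/16) = 212.59 mm²); Merging all regions: the 2 present regions are separate (no shared area or edge), so areas and boundary lengths simply add and each stays a separate island — area = 240.14 mm². So its area = 240.14 mm². Layer 127 is larger (240.14 vs 97.97 mm²).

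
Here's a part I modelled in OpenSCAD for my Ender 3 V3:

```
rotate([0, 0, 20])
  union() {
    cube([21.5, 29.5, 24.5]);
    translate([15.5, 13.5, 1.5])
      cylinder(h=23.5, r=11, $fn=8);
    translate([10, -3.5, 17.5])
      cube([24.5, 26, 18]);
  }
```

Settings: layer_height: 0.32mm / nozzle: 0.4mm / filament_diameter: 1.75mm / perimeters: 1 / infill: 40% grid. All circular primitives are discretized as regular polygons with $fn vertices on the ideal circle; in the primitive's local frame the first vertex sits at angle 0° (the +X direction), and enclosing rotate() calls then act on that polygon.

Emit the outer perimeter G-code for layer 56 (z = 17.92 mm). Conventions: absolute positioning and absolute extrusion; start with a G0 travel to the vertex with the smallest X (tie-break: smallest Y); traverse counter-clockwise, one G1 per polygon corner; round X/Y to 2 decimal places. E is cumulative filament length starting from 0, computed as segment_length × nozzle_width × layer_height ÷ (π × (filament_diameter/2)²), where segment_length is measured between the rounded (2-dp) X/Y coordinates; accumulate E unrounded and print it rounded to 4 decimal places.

G0 X-10.09 Y27.72 Z17.92
G1 X0.00 Y0.00 E1.5698
G1 X9.40 Y3.42 E2.1022
G1 X10.59 Y0.13 E2.2883
G1 X33.62 Y8.51 E3.5925
G1 X24.72 Y32.94 E4.9762
G1 X12.51 Y28.50 E5.6676
G1 X10.11 Y35.07 E6.0398
G1 X-10.09 Y27.72 E7.1837

At z = 17.92 mm: the cube is present — its section is the full 21.5×29.5 rectangle; the cylinder at (15.5, 13.5): section is a regular 8-gon, circumradius r=11; the 24.5×26 cube at (10, -3.5) contributes its full rectangle; Taking the union: the regions partially overlap (shared area 600.99 mm²), so overlapping operands fuse into one piece — 1 connected region; (rotated 20° about Z; rotation is an isometry so areas/perimeters/island counts are preserved). The outline is a single polygon with 8 vertices. Extrusion per mm of travel: 0.4 × 0.32 / (π × 0.875²) = 0.053216. Accumulating E over each segment gives final E = 7.1837.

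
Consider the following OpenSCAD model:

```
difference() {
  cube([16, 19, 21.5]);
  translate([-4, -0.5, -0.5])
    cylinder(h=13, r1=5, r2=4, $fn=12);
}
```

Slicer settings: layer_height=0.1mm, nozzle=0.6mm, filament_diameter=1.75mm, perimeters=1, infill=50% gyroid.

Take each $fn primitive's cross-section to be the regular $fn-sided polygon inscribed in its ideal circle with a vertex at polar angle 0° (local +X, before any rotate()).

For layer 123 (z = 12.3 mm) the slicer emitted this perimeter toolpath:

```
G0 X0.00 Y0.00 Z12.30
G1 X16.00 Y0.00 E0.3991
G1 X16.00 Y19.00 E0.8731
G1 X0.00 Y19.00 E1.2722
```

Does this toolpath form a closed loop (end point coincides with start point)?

no

Start point (G0): (0.00, 0.00). End point (last G1): the path does not return to the start — open.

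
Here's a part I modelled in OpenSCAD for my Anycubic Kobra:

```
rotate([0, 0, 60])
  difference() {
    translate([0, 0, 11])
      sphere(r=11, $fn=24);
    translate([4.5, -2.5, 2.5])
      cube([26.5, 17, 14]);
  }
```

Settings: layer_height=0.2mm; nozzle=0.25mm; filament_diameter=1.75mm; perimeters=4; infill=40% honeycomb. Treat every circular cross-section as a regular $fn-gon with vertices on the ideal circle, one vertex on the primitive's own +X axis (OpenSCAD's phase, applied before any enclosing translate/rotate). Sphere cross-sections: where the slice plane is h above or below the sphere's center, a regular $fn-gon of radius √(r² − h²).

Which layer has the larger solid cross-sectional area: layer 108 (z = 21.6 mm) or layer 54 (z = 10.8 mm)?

Layer 108 (z = 21.6): the sphere: section is a regular 24-gon, circumradius = √(r²−h²) = √(11²−10.6²) = 2.939 (area = (24/2)·2.939²·sin(360°/24) = 26.83 mm²); the cube at (4.5, -2.5) does not reach this height (z outside [2.5, 16.5]); After the difference (first − rest): none of the subtracted shapes is present at this height, so the r=11 sphere is unchanged — area = 26.83 mm²; (whole slice rotated 60° about Z — lengths, areas and connectivity unchanged). So its area = 26.83 mm². Layer 54 (z = 10.8): the r=11 sphere contributes a regular 24-gon of circumradius √(11²−0.2²) = 10.998 (area = (24/2)·10.998²·sin(360°/24) = 375.68 mm²); the 26.5×17 cube at (4.5, -2.5) contributes its full rectangle (area 450.50 mm²); Subtracting the remaining from the first: starting from the r=11 sphere (375.68 mm²), the 26.5×17 cube at (4.5, -2.5) partially overlaps it — only the 61.98 mm² overlap (of its 450.50 mm²) is removed, clipping the outline — area = 313.70 mm²; (rotated 60° about Z; rotation is an isometry so areas/perimeters/island counts are preserved). So its area = 313.70 mm². Layer 54 is larger (313.70 vs 26.83 mm²).

layer 54 (z = 10.8 mm)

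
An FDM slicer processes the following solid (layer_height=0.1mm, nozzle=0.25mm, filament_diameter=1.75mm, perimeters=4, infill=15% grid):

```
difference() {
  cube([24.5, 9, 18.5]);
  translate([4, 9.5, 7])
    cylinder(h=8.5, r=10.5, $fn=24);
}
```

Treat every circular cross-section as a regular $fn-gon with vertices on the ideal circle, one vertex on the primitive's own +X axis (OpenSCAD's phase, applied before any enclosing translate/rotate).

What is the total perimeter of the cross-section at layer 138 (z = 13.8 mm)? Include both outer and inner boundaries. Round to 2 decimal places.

At z = 13.8 mm: the cube is present — its section is the full 24.5×9 rectangle (perimeter 67.00 mm); the r=10.5 cylinder at (4, 9.5) gives a regular 24-gon of circumradius 10.5 (constant along its height) (perimeter = 2·24·10.500·sin(180°/24) = 65.79 mm); After the difference (first − rest): starting from the 24.5×9 cube, the r=10.5 cylinder at (4, 9.5) partially overlaps it — only the 113.64 mm² overlap (of its 342.42 mm²) is removed, clipping the outline — boundary = 46.82 mm. Overall, the cross-section is a single solid region. Total boundary length (outer) = 46.82 mm.

46.82 mm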